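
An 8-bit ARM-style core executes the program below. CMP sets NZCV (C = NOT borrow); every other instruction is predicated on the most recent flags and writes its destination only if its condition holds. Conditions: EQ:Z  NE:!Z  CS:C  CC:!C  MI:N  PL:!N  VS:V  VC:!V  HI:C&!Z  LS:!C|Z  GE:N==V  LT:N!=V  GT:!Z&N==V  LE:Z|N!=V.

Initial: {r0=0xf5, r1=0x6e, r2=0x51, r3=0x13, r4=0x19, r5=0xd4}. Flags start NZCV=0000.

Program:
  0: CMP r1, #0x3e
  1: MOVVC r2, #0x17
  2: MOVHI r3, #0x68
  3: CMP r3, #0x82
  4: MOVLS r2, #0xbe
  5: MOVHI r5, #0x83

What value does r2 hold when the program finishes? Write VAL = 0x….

VAL = 0xbe

0: ✓ CMP  NZCV=0010
1: ✓ MOVVC  r2←0x17
2: ✓ MOVHI  r3←0x68
3: ✓ CMP  NZCV=1001
4: ✓ MOVLS  r2←0xbe
5: · MOVHI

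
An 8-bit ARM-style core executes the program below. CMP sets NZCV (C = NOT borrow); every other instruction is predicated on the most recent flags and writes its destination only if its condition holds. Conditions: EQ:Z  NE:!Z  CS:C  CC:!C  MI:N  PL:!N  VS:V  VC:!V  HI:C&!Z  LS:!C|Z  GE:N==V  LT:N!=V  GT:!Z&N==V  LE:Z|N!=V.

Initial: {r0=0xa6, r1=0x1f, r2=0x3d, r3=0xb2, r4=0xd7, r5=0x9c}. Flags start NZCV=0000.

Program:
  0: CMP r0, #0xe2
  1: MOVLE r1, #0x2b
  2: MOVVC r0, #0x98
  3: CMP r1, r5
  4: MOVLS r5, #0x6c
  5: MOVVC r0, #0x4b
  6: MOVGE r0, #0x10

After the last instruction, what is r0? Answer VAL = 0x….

VAL = 0x10

[0] flags=1000 → (cmp)
[1] flags=1000 LE?T → r1=0x2b
[2] flags=1000 VC?T → r0=0x98
[3] flags=1001 → (cmp)
[4] flags=1001 LS?T → r5=0x6c
[5] flags=1001 VC?F → skip
[6] flags=1001 GE?T → r0=0x10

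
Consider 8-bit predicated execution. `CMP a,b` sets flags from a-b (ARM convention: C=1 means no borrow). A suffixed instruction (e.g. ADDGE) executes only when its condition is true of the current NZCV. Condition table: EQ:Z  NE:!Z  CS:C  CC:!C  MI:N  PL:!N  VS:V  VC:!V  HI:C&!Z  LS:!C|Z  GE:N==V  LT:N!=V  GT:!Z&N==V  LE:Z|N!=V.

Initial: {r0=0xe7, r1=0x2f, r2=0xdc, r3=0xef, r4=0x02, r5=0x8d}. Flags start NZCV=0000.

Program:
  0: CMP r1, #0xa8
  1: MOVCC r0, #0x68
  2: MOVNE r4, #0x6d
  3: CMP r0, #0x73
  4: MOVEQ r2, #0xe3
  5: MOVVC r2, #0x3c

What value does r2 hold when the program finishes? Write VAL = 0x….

VAL = 0x3c

0: ✓ CMP  NZCV=1001
1: ✓ MOVCC  r0←0x68
2: ✓ MOVNE  r4←0x6d
3: ✓ CMP  NZCV=1000
4: · MOVEQ
5: ✓ MOVVC  r2←0x3c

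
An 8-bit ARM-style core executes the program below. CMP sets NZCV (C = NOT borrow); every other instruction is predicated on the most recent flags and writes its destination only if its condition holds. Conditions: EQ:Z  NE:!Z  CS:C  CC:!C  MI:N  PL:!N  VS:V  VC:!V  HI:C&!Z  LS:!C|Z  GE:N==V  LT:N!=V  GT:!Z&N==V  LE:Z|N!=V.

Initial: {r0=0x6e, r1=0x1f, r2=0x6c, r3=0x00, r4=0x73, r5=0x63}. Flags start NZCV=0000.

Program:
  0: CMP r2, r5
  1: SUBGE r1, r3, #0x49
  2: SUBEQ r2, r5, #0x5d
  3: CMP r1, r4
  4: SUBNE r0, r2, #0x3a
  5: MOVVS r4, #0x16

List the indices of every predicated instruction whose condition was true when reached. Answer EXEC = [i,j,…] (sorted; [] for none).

EXEC = [1,4,5]

0: ✓ CMP  NZCV=0010
1: ✓ SUBGE  r1←0xb7
2: · SUBEQ
3: ✓ CMP  NZCV=0011
4: ✓ SUBNE  r0←0x32
5: ✓ MOVVS  r4←0x16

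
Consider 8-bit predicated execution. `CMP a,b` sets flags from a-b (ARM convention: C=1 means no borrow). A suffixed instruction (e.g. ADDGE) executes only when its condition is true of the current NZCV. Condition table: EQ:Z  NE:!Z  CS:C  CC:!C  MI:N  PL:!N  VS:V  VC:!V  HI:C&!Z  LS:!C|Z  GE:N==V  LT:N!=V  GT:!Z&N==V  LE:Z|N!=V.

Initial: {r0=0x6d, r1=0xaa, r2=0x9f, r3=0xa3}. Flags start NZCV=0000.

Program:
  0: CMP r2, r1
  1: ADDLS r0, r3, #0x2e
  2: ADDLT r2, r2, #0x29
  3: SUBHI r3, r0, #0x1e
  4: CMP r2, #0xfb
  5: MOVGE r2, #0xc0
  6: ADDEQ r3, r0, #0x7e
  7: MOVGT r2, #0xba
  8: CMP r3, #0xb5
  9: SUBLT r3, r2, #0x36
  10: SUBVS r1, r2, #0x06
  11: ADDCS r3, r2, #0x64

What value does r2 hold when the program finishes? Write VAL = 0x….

0: ✓ CMP  NZCV=1000
1: ✓ ADDLS  r0←0xd1
2: ✓ ADDLT  r2←0xc8
3: · SUBHI
4: ✓ CMP  NZCV=1000
5: · MOVGE
6: · ADDEQ
7: · MOVGT
8: ✓ CMP  NZCV=1000
9: ✓ SUBLT  r3←0x92
10: · SUBVS
11: · ADDCS

VAL = 0xc8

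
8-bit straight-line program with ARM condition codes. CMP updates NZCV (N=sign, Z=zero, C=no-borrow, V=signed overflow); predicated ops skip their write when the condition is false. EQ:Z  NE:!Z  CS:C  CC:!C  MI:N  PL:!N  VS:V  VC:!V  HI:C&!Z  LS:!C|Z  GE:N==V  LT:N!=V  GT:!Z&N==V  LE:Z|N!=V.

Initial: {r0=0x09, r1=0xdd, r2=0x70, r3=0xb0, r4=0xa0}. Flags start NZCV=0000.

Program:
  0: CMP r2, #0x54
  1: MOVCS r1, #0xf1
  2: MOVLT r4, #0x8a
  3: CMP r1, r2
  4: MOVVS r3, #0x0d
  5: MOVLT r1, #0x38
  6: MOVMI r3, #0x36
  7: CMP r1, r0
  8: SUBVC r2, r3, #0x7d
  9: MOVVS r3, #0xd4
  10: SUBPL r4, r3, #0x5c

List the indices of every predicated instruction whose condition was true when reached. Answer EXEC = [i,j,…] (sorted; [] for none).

EXEC = [1,5,6,8,10]

0: ✓ CMP  NZCV=0010
1: ✓ MOVCS  r1←0xf1
2: · MOVLT
3: ✓ CMP  NZCV=1010
4: · MOVVS
5: ✓ MOVLT  r1←0x38
6: ✓ MOVMI  r3←0x36
7: ✓ CMP  NZCV=0010
8: ✓ SUBVC  r2←0xb9
9: · MOVVS
10: ✓ SUBPL  r4←0xda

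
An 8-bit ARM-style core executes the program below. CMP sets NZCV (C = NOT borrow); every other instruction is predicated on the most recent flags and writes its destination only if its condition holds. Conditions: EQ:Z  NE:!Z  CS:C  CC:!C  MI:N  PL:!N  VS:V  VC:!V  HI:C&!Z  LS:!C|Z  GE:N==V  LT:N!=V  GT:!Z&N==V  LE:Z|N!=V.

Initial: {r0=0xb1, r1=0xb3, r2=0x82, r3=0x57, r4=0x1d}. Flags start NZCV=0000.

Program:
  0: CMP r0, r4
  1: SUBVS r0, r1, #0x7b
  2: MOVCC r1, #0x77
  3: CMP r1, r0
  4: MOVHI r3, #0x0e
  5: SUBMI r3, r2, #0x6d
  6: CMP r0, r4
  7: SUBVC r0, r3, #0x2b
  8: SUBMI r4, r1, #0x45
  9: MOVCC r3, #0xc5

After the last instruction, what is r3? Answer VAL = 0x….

0: ✓ CMP  NZCV=1010
1: · SUBVS
2: · MOVCC
3: ✓ CMP  NZCV=0010
4: ✓ MOVHI  r3←0x0e
5: · SUBMI
6: ✓ CMP  NZCV=1010
7: ✓ SUBVC  r0←0xe3
8: ✓ SUBMI  r4←0x6e
9: · MOVCC

VAL = 0x0e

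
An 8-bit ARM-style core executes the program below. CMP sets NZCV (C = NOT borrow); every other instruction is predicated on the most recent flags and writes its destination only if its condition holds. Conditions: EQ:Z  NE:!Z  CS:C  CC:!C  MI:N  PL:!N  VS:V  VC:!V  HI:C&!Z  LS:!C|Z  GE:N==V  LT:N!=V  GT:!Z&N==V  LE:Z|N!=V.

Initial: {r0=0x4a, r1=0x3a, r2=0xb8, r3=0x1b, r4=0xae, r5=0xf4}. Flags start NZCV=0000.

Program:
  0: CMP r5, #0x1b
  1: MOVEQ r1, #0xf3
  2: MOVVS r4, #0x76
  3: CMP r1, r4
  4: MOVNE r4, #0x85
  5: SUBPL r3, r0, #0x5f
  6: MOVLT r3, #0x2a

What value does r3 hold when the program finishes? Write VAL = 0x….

0: ✓ CMP  NZCV=1010
1: · MOVEQ
2: · MOVVS
3: ✓ CMP  NZCV=1001
4: ✓ MOVNE  r4←0x85
5: · SUBPL
6: · MOVLT

VAL = 0x1b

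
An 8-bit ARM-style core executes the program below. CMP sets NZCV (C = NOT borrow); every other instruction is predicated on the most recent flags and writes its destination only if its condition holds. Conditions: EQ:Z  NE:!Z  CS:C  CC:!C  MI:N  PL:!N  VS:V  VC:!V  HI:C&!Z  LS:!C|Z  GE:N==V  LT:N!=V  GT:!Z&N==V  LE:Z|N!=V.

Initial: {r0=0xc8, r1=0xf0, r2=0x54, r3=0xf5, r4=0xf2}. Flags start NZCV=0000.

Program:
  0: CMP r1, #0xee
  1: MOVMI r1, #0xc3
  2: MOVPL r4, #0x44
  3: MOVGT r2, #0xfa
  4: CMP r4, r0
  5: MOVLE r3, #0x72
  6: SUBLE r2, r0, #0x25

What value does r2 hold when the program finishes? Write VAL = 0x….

0: ✓ CMP  NZCV=0010
1: · MOVMI
2: ✓ MOVPL  r4←0x44
3: ✓ MOVGT  r2←0xfa
4: ✓ CMP  NZCV=0000
5: · MOVLE
6: · SUBLE

VAL = 0xfa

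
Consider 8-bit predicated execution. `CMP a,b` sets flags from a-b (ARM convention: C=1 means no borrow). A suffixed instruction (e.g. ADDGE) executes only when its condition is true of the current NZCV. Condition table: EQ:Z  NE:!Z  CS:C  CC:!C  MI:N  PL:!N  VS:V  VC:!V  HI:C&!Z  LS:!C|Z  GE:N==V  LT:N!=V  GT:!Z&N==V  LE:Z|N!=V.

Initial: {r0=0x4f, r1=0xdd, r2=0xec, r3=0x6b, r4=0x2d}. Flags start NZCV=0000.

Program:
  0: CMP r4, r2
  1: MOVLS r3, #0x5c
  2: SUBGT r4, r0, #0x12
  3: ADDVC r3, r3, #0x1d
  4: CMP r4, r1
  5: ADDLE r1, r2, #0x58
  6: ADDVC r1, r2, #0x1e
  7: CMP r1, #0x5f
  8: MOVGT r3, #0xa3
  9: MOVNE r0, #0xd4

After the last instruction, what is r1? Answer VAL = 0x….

VAL = 0x0a

0: ✓ CMP  NZCV=0000
1: ✓ MOVLS  r3←0x5c
2: ✓ SUBGT  r4←0x3d
3: ✓ ADDVC  r3←0x79
4: ✓ CMP  NZCV=0000
5: · ADDLE
6: ✓ ADDVC  r1←0x0a
7: ✓ CMP  NZCV=1000
8: · MOVGT
9: ✓ MOVNE  r0←0xd4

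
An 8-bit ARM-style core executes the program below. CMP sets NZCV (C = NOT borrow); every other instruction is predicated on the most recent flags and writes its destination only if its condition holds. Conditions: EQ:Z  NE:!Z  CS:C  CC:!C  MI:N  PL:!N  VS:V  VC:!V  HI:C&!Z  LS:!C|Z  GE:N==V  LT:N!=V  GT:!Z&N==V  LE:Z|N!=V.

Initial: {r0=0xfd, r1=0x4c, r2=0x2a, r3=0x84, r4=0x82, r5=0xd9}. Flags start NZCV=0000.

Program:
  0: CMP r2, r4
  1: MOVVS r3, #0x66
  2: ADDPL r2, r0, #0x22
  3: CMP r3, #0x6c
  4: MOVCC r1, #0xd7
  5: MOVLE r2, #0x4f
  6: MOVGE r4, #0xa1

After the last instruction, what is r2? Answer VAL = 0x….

VAL = 0x4f

0: ✓ CMP  NZCV=1001
1: ✓ MOVVS  r3←0x66
2: · ADDPL
3: ✓ CMP  NZCV=1000
4: ✓ MOVCC  r1←0xd7
5: ✓ MOVLE  r2←0x4f
6: · MOVGE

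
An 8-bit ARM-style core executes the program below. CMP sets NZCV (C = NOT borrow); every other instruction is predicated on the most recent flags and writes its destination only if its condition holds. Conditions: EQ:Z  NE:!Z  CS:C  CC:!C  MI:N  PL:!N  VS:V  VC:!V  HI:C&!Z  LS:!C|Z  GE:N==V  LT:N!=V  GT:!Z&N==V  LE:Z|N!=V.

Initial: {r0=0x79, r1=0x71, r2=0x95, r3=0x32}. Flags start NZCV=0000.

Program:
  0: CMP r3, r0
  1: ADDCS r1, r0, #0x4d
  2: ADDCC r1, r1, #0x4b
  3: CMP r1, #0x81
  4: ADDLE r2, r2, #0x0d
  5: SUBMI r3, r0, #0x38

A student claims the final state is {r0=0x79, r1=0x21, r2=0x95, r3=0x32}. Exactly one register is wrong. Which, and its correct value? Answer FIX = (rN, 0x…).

[0] flags=1000 → (cmp)
[1] flags=1000 CS?F → skip
[2] flags=1000 CC?T → r1=0xbc
[3] flags=0010 → (cmp)
[4] flags=0010 LE?F → skip
[5] flags=0010 MI?F → skip

FIX = (r1, 0xbc)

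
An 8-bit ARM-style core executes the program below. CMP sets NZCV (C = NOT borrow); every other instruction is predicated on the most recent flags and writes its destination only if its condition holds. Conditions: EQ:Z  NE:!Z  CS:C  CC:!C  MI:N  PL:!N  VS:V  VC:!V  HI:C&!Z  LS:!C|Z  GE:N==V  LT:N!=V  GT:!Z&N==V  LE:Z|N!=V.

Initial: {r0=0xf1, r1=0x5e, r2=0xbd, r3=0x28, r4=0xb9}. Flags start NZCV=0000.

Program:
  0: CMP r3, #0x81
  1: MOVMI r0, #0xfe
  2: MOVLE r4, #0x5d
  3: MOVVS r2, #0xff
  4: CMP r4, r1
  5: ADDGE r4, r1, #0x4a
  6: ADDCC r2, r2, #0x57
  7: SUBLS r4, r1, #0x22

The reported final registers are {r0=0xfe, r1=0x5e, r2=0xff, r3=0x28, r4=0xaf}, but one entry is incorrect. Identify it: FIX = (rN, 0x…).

FIX = (r4, 0xb9)

0: ✓ CMP  NZCV=1001
1: ✓ MOVMI  r0←0xfe
2: · MOVLE
3: ✓ MOVVS  r2←0xff
4: ✓ CMP  NZCV=0011
5: · ADDGE
6: · ADDCC
7: · SUBLS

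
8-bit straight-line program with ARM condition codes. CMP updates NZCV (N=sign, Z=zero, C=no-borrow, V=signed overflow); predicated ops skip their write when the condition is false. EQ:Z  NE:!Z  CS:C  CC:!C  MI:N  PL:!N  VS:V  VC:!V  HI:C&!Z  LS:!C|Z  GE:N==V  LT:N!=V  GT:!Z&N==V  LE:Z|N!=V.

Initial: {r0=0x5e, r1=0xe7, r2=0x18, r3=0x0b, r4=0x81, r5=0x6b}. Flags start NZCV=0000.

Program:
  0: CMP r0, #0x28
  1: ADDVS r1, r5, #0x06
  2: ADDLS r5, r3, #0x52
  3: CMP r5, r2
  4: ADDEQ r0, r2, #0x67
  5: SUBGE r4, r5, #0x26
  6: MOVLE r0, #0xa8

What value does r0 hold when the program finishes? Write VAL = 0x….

VAL = 0x5e

[0] flags=0010 → (cmp)
[1] flags=0010 VS?F → skip
[2] flags=0010 LS?F → skip
[3] flags=0010 → (cmp)
[4] flags=0010 EQ?F → skip
[5] flags=0010 GE?T → r4=0x45
[6] flags=0010 LE?F → skip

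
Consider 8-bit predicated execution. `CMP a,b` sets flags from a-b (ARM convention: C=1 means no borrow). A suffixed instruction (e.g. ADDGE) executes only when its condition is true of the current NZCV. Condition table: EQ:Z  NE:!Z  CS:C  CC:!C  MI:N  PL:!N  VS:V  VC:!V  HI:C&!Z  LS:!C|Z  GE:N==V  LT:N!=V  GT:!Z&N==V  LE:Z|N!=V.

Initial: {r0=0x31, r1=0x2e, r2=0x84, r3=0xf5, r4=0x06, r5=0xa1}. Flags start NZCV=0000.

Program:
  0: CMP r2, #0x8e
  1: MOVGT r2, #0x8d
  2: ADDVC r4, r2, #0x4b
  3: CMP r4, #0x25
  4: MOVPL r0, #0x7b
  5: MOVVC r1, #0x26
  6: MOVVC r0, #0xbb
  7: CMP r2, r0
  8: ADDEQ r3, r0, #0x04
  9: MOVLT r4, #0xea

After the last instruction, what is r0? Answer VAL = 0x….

0: ✓ CMP  NZCV=1000
1: · MOVGT
2: ✓ ADDVC  r4←0xcf
3: ✓ CMP  NZCV=1010
4: · MOVPL
5: ✓ MOVVC  r1←0x26
6: ✓ MOVVC  r0←0xbb
7: ✓ CMP  NZCV=1000
8: · ADDEQ
9: ✓ MOVLT  r4←0xea

VAL = 0xbb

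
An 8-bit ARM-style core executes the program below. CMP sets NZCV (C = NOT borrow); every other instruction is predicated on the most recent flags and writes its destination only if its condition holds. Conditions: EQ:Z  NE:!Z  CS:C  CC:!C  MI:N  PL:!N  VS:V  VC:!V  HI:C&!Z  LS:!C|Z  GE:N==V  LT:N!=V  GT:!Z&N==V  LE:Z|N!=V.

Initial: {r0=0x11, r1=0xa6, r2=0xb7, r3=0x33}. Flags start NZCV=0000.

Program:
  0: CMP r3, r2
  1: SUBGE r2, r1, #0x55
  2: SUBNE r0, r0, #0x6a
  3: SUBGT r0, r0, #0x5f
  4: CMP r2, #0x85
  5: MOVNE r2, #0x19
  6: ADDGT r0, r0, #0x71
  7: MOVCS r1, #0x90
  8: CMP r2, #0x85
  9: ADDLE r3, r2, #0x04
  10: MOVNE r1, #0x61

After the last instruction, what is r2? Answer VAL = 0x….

0: ✓ CMP  NZCV=0000
1: ✓ SUBGE  r2←0x51
2: ✓ SUBNE  r0←0xa7
3: ✓ SUBGT  r0←0x48
4: ✓ CMP  NZCV=1001
5: ✓ MOVNE  r2←0x19
6: ✓ ADDGT  r0←0xb9
7: · MOVCS
8: ✓ CMP  NZCV=1001
9: · ADDLE
10: ✓ MOVNE  r1←0x61

VAL = 0x19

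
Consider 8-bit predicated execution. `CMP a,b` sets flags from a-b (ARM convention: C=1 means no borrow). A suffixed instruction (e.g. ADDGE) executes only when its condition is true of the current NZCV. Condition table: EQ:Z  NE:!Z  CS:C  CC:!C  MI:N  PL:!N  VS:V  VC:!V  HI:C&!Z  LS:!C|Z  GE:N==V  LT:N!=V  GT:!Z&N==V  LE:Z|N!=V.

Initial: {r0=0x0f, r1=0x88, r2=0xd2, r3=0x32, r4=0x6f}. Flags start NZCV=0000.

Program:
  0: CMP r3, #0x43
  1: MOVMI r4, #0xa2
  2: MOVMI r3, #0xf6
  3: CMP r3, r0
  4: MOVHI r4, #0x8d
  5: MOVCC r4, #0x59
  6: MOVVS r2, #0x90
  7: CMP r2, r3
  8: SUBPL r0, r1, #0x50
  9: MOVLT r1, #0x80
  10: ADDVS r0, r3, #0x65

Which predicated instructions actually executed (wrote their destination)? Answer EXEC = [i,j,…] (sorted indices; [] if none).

[0] flags=1000 → (cmp)
[1] flags=1000 MI?T → r4=0xa2
[2] flags=1000 MI?T → r3=0xf6
[3] flags=1010 → (cmp)
[4] flags=1010 HI?T → r4=0x8d
[5] flags=1010 CC?F → skip
[6] flags=1010 VS?F → skip
[7] flags=1000 → (cmp)
[8] flags=1000 PL?F → skip
[9] flags=1000 LT?T → r1=0x80
[10] flags=1000 VS?F → skip

EXEC = [1,2,4,9]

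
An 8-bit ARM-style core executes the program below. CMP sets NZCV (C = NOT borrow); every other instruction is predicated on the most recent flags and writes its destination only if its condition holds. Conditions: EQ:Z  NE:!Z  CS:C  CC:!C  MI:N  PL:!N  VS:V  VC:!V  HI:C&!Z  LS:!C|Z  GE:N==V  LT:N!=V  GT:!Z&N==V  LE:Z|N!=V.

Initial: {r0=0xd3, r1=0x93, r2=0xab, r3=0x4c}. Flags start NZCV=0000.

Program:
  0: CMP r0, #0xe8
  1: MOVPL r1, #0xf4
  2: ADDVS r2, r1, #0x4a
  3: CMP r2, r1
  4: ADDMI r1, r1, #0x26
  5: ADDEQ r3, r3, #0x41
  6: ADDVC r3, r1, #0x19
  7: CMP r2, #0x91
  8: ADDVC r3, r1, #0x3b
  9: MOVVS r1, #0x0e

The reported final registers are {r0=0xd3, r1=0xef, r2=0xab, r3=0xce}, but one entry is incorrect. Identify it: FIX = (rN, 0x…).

0: ✓ CMP  NZCV=1000
1: · MOVPL
2: · ADDVS
3: ✓ CMP  NZCV=0010
4: · ADDMI
5: · ADDEQ
6: ✓ ADDVC  r3←0xac
7: ✓ CMP  NZCV=0010
8: ✓ ADDVC  r3←0xce
9: · MOVVS

FIX = (r1, 0x93)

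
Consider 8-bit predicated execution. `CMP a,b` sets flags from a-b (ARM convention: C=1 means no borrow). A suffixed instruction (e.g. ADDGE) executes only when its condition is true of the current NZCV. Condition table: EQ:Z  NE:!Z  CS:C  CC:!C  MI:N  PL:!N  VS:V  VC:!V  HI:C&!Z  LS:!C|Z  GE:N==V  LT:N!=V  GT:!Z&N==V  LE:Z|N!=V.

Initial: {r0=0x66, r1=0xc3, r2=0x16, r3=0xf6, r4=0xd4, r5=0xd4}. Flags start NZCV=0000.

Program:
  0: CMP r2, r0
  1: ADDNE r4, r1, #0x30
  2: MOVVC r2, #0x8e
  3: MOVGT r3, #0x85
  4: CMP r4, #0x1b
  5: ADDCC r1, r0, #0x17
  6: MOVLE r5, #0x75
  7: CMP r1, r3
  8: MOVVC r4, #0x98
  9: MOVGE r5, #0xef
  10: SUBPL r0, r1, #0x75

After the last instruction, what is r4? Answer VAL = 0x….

VAL = 0x98

0: ✓ CMP  NZCV=1000
1: ✓ ADDNE  r4←0xf3
2: ✓ MOVVC  r2←0x8e
3: · MOVGT
4: ✓ CMP  NZCV=1010
5: · ADDCC
6: ✓ MOVLE  r5←0x75
7: ✓ CMP  NZCV=1000
8: ✓ MOVVC  r4←0x98
9: · MOVGE
10: · SUBPL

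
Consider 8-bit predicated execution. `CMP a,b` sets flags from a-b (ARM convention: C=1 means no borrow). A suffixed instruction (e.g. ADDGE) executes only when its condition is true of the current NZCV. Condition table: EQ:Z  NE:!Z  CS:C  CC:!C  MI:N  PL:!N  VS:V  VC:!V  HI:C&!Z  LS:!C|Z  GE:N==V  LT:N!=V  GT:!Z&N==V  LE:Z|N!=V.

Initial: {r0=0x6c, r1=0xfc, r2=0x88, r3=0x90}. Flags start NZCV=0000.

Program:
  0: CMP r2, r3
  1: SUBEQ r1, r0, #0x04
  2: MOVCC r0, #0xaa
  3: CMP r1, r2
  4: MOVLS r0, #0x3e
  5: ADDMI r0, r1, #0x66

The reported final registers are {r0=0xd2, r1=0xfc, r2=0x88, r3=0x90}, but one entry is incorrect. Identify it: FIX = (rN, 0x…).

[0] flags=1000 → (cmp)
[1] flags=1000 EQ?F → skip
[2] flags=1000 CC?T → r0=0xaa
[3] flags=0010 → (cmp)
[4] flags=0010 LS?F → skip
[5] flags=0010 MI?F → skip

FIX = (r0, 0xaa)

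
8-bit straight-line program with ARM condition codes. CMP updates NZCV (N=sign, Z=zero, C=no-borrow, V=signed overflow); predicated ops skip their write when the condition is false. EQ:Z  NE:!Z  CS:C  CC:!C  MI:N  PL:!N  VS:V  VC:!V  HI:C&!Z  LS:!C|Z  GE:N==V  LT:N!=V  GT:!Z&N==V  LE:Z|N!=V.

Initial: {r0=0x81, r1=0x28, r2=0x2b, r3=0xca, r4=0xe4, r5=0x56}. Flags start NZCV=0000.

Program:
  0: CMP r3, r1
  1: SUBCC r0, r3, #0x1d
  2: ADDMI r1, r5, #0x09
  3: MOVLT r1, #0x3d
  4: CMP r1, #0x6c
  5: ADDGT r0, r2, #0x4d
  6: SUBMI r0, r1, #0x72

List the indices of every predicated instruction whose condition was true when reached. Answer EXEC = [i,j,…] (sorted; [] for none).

EXEC = [2,3,6]

[0] flags=1010 → (cmp)
[1] flags=1010 CC?F → skip
[2] flags=1010 MI?T → r1=0x5f
[3] flags=1010 LT?T → r1=0x3d
[4] flags=1000 → (cmp)
[5] flags=1000 GT?F → skip
[6] flags=1000 MI?T → r0=0xcb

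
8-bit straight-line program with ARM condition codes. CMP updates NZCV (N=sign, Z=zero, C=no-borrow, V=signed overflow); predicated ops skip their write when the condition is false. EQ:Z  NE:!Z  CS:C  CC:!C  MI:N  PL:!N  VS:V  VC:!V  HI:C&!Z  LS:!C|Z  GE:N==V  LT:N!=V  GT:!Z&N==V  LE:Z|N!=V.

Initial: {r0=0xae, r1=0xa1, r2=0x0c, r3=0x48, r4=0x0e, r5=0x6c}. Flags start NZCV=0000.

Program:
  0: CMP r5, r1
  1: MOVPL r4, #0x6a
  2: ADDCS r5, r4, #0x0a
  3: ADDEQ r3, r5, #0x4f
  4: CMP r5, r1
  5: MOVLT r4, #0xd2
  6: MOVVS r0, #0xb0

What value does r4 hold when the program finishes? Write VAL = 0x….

0: ✓ CMP  NZCV=1001
1: · MOVPL
2: · ADDCS
3: · ADDEQ
4: ✓ CMP  NZCV=1001
5: · MOVLT
6: ✓ MOVVS  r0←0xb0

VAL = 0x0e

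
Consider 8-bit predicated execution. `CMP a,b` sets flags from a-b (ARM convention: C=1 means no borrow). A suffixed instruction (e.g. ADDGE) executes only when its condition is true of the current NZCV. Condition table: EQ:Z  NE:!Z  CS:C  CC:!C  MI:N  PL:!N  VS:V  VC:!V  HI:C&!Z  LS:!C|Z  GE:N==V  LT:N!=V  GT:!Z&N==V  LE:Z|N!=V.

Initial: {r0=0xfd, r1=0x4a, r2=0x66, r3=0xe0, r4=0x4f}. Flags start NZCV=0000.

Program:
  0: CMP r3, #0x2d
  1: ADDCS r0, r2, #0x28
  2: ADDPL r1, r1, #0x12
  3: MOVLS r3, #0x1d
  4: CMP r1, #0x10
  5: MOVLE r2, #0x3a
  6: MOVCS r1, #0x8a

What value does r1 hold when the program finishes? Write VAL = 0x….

[0] flags=1010 → (cmp)
[1] flags=1010 CS?T → r0=0x8e
[2] flags=1010 PL?F → skip
[3] flags=1010 LS?F → skip
[4] flags=0010 → (cmp)
[5] flags=0010 LE?F → skip
[6] flags=0010 CS?T → r1=0x8a

VAL = 0x8a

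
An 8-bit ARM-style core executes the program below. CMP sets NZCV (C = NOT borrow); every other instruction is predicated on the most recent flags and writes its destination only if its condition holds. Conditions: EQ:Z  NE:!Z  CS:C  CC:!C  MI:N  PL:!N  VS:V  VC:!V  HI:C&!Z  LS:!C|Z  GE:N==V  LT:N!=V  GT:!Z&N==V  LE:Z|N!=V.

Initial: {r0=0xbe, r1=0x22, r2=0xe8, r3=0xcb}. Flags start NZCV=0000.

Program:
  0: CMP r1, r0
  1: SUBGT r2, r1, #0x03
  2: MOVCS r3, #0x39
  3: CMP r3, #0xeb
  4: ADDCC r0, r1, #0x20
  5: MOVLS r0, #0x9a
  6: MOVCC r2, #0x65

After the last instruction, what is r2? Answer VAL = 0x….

VAL = 0x65

0: ✓ CMP  NZCV=0000
1: ✓ SUBGT  r2←0x1f
2: · MOVCS
3: ✓ CMP  NZCV=1000
4: ✓ ADDCC  r0←0x42
5: ✓ MOVLS  r0←0x9a
6: ✓ MOVCC  r2←0x65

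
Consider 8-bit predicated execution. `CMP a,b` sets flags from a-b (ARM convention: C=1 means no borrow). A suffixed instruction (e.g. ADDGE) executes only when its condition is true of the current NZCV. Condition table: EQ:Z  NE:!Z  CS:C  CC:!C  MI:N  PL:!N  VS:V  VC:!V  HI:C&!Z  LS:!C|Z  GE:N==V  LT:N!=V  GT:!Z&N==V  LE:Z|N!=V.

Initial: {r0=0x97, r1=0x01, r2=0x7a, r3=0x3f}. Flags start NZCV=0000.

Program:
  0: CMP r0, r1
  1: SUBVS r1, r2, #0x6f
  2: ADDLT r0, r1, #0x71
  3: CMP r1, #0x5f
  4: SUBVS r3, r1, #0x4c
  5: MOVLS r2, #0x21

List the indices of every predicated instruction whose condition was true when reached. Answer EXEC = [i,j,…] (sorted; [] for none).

0: ✓ CMP  NZCV=1010
1: · SUBVS
2: ✓ ADDLT  r0←0x72
3: ✓ CMP  NZCV=1000
4: · SUBVS
5: ✓ MOVLS  r2←0x21

EXEC = [2,5]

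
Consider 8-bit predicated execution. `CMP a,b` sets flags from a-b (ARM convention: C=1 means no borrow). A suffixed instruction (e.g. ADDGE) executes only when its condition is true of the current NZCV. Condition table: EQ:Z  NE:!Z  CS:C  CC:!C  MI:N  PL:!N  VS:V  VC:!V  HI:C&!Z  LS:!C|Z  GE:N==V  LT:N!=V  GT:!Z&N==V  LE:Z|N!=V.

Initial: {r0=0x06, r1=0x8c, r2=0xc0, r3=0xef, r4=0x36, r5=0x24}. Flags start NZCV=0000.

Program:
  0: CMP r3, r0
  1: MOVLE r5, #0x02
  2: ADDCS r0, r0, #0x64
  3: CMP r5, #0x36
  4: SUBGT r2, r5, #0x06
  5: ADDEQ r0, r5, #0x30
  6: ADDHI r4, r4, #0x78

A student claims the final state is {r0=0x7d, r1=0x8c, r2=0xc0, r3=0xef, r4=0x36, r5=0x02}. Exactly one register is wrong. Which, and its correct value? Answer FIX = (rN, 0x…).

FIX = (r0, 0x6a)

0: ✓ CMP  NZCV=1010
1: ✓ MOVLE  r5←0x02
2: ✓ ADDCS  r0←0x6a
3: ✓ CMP  NZCV=1000
4: · SUBGT
5: · ADDEQ
6: · ADDHI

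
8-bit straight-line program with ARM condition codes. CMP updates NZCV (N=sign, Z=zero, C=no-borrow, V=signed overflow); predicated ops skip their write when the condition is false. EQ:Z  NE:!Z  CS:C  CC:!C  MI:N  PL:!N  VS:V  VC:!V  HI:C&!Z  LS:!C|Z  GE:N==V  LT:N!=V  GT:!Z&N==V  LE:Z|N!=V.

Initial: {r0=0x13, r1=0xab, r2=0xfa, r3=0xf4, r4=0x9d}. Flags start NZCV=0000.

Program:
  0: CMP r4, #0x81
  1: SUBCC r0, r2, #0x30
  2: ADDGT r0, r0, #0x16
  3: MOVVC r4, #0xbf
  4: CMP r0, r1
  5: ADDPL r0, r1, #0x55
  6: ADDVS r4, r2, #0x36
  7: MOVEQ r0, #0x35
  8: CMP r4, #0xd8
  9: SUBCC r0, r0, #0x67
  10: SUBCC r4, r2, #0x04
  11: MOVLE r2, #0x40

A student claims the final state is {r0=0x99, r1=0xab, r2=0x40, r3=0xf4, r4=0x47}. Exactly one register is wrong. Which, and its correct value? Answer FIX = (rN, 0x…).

0: ✓ CMP  NZCV=0010
1: · SUBCC
2: ✓ ADDGT  r0←0x29
3: ✓ MOVVC  r4←0xbf
4: ✓ CMP  NZCV=0000
5: ✓ ADDPL  r0←0x00
6: · ADDVS
7: · MOVEQ
8: ✓ CMP  NZCV=1000
9: ✓ SUBCC  r0←0x99
10: ✓ SUBCC  r4←0xf6
11: ✓ MOVLE  r2←0x40

FIX = (r4, 0xf6)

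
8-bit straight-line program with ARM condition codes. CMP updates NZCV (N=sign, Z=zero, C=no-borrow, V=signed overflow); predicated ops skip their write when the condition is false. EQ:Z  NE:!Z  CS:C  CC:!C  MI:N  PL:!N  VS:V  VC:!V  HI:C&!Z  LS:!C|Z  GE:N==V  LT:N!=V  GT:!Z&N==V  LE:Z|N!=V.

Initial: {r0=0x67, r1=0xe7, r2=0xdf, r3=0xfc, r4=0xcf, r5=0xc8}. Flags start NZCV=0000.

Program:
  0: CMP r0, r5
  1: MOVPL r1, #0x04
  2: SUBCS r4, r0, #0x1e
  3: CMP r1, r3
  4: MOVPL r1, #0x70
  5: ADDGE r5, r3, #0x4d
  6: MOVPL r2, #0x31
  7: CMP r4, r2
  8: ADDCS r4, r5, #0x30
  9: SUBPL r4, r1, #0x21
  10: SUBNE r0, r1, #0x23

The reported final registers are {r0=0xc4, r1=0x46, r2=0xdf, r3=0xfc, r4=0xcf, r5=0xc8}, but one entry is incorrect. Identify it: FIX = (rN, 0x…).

FIX = (r1, 0xe7)

[0] flags=1001 → (cmp)
[1] flags=1001 PL?F → skip
[2] flags=1001 CS?F → skip
[3] flags=1000 → (cmp)
[4] flags=1000 PL?F → skip
[5] flags=1000 GE?F → skip
[6] flags=1000 PL?F → skip
[7] flags=1000 → (cmp)
[8] flags=1000 CS?F → skip
[9] flags=1000 PL?F → skip
[10] flags=1000 NE?T → r0=0xc4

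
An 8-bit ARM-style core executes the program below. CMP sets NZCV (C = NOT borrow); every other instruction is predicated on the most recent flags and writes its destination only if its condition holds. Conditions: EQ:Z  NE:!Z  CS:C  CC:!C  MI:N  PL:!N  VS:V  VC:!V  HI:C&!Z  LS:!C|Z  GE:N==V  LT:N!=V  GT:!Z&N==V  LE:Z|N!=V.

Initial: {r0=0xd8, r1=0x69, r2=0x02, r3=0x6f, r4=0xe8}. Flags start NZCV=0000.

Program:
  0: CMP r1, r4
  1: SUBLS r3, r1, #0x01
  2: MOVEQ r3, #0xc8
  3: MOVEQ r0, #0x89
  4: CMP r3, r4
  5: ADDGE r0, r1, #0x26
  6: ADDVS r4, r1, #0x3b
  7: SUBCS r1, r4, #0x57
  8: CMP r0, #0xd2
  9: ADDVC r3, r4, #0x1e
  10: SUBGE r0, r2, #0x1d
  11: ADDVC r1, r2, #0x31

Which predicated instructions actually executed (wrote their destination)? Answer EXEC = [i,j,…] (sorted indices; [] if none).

EXEC = [1,5,6,9,11]

[0] flags=1001 → (cmp)
[1] flags=1001 LS?T → r3=0x68
[2] flags=1001 EQ?F → skip
[3] flags=1001 EQ?F → skip
[4] flags=1001 → (cmp)
[5] flags=1001 GE?T → r0=0x8f
[6] flags=1001 VS?T → r4=0xa4
[7] flags=1001 CS?F → skip
[8] flags=1000 → (cmp)
[9] flags=1000 VC?T → r3=0xc2
[10] flags=1000 GE?F → skip
[11] flags=1000 VC?T → r1=0x33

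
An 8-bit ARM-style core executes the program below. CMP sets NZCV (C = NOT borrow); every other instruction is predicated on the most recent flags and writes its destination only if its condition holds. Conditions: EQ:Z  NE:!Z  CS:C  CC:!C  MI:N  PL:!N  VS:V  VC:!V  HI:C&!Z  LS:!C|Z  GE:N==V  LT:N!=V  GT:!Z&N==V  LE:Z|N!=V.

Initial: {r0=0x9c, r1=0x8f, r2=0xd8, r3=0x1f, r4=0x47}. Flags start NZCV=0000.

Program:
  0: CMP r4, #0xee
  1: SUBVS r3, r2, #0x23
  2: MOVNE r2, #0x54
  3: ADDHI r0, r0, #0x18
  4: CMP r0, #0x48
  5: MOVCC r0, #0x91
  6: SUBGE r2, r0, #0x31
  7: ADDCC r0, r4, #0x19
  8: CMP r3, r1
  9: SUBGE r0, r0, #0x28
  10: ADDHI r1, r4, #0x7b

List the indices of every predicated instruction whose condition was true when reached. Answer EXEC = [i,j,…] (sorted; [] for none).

EXEC = [2,9]

[0] flags=0000 → (cmp)
[1] flags=0000 VS?F → skip
[2] flags=0000 NE?T → r2=0x54
[3] flags=0000 HI?F → skip
[4] flags=0011 → (cmp)
[5] flags=0011 CC?F → skip
[6] flags=0011 GE?F → skip
[7] flags=0011 CC?F → skip
[8] flags=1001 → (cmp)
[9] flags=1001 GE?T → r0=0x74
[10] flags=1001 HI?F → skip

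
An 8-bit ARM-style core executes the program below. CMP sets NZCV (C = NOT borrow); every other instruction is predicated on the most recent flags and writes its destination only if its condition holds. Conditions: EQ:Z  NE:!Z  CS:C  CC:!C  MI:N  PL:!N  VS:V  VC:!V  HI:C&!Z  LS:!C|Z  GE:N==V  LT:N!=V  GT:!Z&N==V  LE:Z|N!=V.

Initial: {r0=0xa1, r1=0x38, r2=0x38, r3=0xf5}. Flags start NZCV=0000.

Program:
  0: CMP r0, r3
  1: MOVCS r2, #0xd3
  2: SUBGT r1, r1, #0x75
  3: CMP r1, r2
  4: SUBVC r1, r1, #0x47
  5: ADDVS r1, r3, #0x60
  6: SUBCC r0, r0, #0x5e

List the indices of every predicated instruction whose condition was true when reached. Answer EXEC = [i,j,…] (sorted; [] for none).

0: ✓ CMP  NZCV=1000
1: · MOVCS
2: · SUBGT
3: ✓ CMP  NZCV=0110
4: ✓ SUBVC  r1←0xf1
5: · ADDVS
6: · SUBCC

EXEC = [4]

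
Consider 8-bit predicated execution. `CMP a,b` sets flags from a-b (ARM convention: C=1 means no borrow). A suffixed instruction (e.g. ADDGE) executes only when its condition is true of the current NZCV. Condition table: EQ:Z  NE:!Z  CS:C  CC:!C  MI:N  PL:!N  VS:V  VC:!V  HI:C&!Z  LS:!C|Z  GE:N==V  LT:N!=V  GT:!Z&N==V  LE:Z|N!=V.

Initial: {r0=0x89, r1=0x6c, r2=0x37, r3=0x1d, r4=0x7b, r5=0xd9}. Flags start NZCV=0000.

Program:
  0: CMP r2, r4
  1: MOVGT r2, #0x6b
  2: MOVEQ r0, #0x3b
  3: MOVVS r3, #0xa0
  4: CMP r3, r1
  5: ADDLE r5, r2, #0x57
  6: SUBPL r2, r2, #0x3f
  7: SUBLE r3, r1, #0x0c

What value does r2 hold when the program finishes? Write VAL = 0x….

0: ✓ CMP  NZCV=1000
1: · MOVGT
2: · MOVEQ
3: · MOVVS
4: ✓ CMP  NZCV=1000
5: ✓ ADDLE  r5←0x8e
6: · SUBPL
7: ✓ SUBLE  r3←0x60

VAL = 0x37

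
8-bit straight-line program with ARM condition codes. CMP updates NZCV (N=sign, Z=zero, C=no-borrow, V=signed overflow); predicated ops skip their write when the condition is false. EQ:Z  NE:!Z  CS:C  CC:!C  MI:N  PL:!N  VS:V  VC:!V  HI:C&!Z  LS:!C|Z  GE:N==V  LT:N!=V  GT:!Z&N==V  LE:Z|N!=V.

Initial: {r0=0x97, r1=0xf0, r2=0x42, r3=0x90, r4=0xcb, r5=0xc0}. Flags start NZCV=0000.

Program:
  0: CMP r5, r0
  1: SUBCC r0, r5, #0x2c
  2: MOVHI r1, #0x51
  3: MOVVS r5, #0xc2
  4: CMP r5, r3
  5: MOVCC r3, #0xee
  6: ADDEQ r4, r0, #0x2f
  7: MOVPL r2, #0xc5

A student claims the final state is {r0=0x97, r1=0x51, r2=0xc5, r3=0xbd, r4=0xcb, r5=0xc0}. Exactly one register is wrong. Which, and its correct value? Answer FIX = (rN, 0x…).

FIX = (r3, 0x90)

0: ✓ CMP  NZCV=0010
1: · SUBCC
2: ✓ MOVHI  r1←0x51
3: · MOVVS
4: ✓ CMP  NZCV=0010
5: · MOVCC
6: · ADDEQ
7: ✓ MOVPL  r2←0xc5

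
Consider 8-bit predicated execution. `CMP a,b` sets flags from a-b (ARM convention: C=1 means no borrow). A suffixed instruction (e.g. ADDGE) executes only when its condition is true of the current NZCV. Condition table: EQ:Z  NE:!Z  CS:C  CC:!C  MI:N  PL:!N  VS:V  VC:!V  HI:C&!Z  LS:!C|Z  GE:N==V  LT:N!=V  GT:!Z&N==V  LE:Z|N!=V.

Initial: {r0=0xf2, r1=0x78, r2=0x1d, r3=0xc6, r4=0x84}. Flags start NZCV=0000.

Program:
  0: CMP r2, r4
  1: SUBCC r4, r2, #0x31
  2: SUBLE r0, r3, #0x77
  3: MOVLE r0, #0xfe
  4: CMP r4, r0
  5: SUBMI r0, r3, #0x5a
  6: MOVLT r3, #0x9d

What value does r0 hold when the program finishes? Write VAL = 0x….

VAL = 0x6c

0: ✓ CMP  NZCV=1001
1: ✓ SUBCC  r4←0xec
2: · SUBLE
3: · MOVLE
4: ✓ CMP  NZCV=1000
5: ✓ SUBMI  r0←0x6c
6: ✓ MOVLT  r3←0x9d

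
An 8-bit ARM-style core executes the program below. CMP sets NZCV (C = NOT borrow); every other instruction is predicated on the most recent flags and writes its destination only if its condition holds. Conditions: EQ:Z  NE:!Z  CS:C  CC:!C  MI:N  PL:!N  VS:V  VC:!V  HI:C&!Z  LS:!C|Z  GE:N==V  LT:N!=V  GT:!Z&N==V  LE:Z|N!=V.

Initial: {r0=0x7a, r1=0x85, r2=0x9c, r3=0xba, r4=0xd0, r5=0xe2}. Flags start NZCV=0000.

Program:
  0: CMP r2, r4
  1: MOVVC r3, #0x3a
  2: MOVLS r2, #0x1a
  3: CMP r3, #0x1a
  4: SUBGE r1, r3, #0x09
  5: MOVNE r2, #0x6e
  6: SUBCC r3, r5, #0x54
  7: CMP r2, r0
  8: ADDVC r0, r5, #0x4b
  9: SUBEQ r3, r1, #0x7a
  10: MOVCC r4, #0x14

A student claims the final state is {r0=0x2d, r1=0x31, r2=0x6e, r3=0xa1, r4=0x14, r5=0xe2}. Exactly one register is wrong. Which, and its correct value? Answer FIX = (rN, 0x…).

FIX = (r3, 0x3a)

[0] flags=1000 → (cmp)
[1] flags=1000 VC?T → r3=0x3a
[2] flags=1000 LS?T → r2=0x1a
[3] flags=0010 → (cmp)
[4] flags=0010 GE?T → r1=0x31
[5] flags=0010 NE?T → r2=0x6e
[6] flags=0010 CC?F → skip
[7] flags=1000 → (cmp)
[8] flags=1000 VC?T → r0=0x2d
[9] flags=1000 EQ?F → skip
[10] flags=1000 CC?T → r4=0x14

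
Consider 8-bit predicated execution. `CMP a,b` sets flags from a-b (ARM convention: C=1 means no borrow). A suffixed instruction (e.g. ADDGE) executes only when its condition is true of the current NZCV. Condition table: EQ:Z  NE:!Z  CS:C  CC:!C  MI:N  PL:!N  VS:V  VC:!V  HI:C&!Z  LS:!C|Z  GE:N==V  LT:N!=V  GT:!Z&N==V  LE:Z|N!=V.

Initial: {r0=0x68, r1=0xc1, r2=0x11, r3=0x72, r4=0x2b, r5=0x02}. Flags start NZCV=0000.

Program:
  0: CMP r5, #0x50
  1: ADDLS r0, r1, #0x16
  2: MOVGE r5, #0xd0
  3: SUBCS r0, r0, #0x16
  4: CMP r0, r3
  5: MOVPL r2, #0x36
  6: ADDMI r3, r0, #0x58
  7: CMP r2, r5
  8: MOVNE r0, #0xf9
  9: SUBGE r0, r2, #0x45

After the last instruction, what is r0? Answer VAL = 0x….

0: ✓ CMP  NZCV=1000
1: ✓ ADDLS  r0←0xd7
2: · MOVGE
3: · SUBCS
4: ✓ CMP  NZCV=0011
5: ✓ MOVPL  r2←0x36
6: · ADDMI
7: ✓ CMP  NZCV=0010
8: ✓ MOVNE  r0←0xf9
9: ✓ SUBGE  r0←0xf1

VAL = 0xf1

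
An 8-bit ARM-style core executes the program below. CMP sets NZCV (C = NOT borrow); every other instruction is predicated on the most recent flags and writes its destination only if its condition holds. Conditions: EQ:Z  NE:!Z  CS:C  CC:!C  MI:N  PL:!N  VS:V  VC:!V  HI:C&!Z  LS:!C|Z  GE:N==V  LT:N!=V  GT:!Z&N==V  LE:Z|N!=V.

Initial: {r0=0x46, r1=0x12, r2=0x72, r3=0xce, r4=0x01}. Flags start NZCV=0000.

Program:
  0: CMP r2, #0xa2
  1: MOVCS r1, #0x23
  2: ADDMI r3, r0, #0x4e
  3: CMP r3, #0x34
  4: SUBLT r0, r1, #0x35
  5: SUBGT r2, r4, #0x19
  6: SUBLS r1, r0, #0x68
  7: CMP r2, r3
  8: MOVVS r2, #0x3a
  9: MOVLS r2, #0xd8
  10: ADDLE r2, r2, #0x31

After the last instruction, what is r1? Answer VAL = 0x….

[0] flags=1001 → (cmp)
[1] flags=1001 CS?F → skip
[2] flags=1001 MI?T → r3=0x94
[3] flags=0011 → (cmp)
[4] flags=0011 LT?T → r0=0xdd
[5] flags=0011 GT?F → skip
[6] flags=0011 LS?F → skip
[7] flags=1001 → (cmp)
[8] flags=1001 VS?T → r2=0x3a
[9] flags=1001 LS?T → r2=0xd8
[10] flags=1001 LE?F → skip

VAL = 0x12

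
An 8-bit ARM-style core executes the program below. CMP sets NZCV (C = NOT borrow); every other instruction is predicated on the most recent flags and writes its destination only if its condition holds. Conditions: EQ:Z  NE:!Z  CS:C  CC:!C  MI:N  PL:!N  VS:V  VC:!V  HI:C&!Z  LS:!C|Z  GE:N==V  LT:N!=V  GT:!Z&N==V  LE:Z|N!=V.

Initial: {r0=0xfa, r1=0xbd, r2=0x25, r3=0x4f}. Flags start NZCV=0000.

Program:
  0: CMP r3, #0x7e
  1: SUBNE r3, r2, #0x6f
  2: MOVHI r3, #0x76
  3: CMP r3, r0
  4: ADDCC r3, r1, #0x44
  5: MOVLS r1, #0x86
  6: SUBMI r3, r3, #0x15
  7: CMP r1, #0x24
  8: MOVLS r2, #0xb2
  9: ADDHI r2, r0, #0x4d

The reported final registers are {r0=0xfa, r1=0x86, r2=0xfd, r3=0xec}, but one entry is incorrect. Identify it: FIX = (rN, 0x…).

[0] flags=1000 → (cmp)
[1] flags=1000 NE?T → r3=0xb6
[2] flags=1000 HI?F → skip
[3] flags=1000 → (cmp)
[4] flags=1000 CC?T → r3=0x01
[5] flags=1000 LS?T → r1=0x86
[6] flags=1000 MI?T → r3=0xec
[7] flags=0011 → (cmp)
[8] flags=0011 LS?F → skip
[9] flags=0011 HI?T → r2=0x47

FIX = (r2, 0x47)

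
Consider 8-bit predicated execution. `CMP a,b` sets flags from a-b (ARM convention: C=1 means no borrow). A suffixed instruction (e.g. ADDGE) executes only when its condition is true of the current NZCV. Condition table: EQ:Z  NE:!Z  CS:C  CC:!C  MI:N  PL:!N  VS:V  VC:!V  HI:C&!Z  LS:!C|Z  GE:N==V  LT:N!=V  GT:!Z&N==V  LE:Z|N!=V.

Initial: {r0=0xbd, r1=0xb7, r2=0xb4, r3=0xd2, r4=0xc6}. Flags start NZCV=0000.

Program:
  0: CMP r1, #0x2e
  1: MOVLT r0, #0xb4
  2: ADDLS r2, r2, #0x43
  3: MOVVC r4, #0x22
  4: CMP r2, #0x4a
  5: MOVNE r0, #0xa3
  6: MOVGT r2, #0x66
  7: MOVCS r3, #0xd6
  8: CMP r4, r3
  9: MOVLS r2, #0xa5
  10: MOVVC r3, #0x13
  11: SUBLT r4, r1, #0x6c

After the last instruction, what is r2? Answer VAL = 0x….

VAL = 0xa5

0: ✓ CMP  NZCV=1010
1: ✓ MOVLT  r0←0xb4
2: · ADDLS
3: ✓ MOVVC  r4←0x22
4: ✓ CMP  NZCV=0011
5: ✓ MOVNE  r0←0xa3
6: · MOVGT
7: ✓ MOVCS  r3←0xd6
8: ✓ CMP  NZCV=0000
9: ✓ MOVLS  r2←0xa5
10: ✓ MOVVC  r3←0x13
11: · SUBLT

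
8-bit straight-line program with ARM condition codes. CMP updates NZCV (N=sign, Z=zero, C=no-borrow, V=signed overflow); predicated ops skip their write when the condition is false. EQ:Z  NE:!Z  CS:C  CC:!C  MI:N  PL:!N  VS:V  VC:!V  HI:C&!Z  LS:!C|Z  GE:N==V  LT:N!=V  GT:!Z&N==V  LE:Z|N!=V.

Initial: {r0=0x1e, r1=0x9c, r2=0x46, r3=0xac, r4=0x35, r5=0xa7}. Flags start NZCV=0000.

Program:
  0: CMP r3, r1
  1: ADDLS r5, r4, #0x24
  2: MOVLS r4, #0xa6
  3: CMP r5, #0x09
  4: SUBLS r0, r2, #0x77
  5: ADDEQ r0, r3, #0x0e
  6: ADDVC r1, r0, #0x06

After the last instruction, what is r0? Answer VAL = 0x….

[0] flags=0010 → (cmp)
[1] flags=0010 LS?F → skip
[2] flags=0010 LS?F → skip
[3] flags=1010 → (cmp)
[4] flags=1010 LS?F → skip
[5] flags=1010 EQ?F → skip
[6] flags=1010 VC?T → r1=0x24

VAL = 0x1e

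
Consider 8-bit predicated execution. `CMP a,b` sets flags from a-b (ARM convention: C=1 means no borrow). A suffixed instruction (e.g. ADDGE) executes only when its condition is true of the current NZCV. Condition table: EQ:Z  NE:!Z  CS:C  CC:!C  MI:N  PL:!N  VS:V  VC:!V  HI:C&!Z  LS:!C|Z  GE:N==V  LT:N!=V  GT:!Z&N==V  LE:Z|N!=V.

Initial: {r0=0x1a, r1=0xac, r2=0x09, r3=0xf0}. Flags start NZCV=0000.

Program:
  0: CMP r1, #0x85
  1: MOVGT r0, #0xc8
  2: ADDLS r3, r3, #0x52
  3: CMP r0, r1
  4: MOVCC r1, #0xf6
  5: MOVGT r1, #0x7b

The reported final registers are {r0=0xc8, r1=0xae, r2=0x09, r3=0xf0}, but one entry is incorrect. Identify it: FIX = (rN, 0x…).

[0] flags=0010 → (cmp)
[1] flags=0010 GT?T → r0=0xc8
[2] flags=0010 LS?F → skip
[3] flags=0010 → (cmp)
[4] flags=0010 CC?F → skip
[5] flags=0010 GT?T → r1=0x7b

FIX = (r1, 0x7b)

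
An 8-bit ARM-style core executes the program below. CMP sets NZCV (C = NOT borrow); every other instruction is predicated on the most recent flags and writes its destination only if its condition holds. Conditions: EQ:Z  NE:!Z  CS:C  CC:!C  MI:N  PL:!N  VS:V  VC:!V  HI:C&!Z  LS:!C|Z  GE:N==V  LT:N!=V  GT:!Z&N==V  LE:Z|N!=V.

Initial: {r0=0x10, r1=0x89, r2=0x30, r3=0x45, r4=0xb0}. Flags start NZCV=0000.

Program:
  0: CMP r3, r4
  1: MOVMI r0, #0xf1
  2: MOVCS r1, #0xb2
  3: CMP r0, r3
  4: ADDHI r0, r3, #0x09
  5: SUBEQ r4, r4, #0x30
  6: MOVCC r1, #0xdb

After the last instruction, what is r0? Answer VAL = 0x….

[0] flags=1001 → (cmp)
[1] flags=1001 MI?T → r0=0xf1
[2] flags=1001 CS?F → skip
[3] flags=1010 → (cmp)
[4] flags=1010 HI?T → r0=0x4e
[5] flags=1010 EQ?F → skip
[6] flags=1010 CC?F → skip

VAL = 0x4e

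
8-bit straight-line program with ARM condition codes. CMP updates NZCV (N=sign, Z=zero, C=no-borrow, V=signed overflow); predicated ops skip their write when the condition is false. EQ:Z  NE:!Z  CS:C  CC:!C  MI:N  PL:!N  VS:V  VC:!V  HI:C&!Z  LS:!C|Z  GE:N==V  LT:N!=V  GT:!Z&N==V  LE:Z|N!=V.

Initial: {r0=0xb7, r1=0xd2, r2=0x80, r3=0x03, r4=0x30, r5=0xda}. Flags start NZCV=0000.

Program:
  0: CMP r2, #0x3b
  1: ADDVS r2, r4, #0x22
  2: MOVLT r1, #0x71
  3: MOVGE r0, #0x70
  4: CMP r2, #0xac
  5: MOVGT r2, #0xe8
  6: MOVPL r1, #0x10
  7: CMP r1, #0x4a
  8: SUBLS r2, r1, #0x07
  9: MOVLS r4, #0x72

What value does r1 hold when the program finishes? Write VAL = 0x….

VAL = 0x71

0: ✓ CMP  NZCV=0011
1: ✓ ADDVS  r2←0x52
2: ✓ MOVLT  r1←0x71
3: · MOVGE
4: ✓ CMP  NZCV=1001
5: ✓ MOVGT  r2←0xe8
6: · MOVPL
7: ✓ CMP  NZCV=0010
8: · SUBLS
9: · MOVLS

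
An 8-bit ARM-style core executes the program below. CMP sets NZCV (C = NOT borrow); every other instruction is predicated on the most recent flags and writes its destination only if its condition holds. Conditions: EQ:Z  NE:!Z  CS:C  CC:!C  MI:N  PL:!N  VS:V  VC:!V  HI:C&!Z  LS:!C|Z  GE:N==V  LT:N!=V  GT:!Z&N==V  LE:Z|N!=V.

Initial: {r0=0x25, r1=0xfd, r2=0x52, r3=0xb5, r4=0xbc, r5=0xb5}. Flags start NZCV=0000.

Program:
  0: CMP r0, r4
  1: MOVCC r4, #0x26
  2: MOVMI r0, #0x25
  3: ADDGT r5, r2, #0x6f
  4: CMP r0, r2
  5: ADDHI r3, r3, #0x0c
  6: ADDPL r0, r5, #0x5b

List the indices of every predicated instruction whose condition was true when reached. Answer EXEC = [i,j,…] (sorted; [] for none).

[0] flags=0000 → (cmp)
[1] flags=0000 CC?T → r4=0x26
[2] flags=0000 MI?F → skip
[3] flags=0000 GT?T → r5=0xc1
[4] flags=1000 → (cmp)
[5] flags=1000 HI?F → skip
[6] flags=1000 PL?F → skip

EXEC = [1,3]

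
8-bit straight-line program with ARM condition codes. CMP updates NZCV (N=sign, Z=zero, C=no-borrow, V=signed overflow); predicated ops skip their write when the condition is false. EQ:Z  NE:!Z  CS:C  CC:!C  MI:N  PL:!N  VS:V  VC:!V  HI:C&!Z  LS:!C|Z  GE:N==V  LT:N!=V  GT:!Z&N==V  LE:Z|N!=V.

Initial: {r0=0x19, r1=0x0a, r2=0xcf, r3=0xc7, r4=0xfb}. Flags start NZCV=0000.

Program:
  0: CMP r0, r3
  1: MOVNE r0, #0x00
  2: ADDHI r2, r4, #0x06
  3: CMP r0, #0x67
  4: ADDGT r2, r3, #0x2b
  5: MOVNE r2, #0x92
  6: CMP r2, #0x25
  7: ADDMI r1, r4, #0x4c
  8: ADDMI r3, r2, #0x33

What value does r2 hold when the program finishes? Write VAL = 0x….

[0] flags=0000 → (cmp)
[1] flags=0000 NE?T → r0=0x00
[2] flags=0000 HI?F → skip
[3] flags=1000 → (cmp)
[4] flags=1000 GT?F → skip
[5] flags=1000 NE?T → r2=0x92
[6] flags=0011 → (cmp)
[7] flags=0011 MI?F → skip
[8] flags=0011 MI?F → skip

VAL = 0x92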